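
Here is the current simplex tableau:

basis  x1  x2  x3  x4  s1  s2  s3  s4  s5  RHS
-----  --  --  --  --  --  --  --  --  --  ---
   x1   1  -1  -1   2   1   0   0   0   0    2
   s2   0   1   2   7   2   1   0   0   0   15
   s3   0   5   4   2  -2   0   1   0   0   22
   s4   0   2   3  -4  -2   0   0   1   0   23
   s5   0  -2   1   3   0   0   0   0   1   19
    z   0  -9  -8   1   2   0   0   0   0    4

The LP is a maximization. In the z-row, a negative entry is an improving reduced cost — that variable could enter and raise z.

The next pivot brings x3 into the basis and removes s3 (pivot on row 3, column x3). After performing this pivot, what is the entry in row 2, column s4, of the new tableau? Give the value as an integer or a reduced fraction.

Pivot element is row 3, column x3: 4.
Normalize row 3: new (row 3, s4) = 0/4 = 0.
row 2 ← row 2 − 2·(new row 3): 0 − 2·0 = 0.

0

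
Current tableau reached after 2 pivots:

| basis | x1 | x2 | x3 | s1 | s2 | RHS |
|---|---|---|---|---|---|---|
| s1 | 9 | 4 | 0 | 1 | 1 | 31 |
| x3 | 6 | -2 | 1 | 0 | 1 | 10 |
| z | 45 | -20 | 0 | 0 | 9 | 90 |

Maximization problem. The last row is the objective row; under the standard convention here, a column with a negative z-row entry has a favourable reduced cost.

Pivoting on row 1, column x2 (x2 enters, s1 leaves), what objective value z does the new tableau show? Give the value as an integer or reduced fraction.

Minimum ratio for x2: 31/4 = 31/4.
z changes by −(z-row coeff of x2)·ratio = −(-20)·(31/4) = 155.
New z = 90 + 155 = 245.

245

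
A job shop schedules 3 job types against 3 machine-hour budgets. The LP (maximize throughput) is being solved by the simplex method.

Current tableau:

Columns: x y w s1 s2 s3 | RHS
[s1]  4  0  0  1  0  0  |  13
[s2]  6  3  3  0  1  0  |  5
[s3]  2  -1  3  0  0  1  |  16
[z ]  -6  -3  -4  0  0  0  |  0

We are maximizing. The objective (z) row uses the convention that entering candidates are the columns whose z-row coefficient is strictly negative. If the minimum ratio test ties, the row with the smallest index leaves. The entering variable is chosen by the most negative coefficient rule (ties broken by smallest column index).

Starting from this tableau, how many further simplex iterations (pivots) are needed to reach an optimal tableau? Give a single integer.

pivot: x in, s2 out → z = 5
pivot: w in, x out → z = 20/3
No improving column remains; optimal.

2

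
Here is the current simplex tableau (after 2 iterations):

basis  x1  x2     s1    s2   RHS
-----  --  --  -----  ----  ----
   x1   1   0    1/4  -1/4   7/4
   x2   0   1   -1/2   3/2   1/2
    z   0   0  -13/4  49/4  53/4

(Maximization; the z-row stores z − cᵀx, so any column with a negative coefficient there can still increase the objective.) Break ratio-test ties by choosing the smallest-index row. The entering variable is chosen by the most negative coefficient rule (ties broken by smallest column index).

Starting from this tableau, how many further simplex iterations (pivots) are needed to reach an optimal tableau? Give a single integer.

pivot: s1 in, x1 out → z = 36
No improving column remains; optimal.

1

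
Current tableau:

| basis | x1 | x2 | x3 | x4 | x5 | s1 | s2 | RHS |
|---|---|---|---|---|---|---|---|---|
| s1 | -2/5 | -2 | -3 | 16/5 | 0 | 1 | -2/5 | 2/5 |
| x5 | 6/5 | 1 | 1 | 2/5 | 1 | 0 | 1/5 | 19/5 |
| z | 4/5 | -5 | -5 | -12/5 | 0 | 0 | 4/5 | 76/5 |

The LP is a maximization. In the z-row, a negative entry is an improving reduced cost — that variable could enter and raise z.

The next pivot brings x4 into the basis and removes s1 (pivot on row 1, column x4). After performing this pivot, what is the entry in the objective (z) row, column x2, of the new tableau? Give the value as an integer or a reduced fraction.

Pivot element is row 1, column x4: 16/5.
Normalize row 1: new (row 1, x2) = (-2)/(16/5) = -5/8.
z-row ← z-row − (-12/5)·(new row 1): -5 − (-12/5)·(-5/8) = -13/2.

-13/2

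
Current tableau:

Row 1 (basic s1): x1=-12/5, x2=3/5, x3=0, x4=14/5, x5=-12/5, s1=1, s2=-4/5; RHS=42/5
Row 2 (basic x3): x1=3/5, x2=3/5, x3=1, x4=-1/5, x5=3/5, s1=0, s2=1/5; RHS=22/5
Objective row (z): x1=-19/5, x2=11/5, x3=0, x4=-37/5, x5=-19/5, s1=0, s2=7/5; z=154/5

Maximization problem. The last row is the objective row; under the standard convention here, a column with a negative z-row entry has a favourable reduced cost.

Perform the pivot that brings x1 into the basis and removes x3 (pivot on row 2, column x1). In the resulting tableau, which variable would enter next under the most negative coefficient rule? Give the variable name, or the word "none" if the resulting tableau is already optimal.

x4

Pivot element 3/5. New z-row = old z-row − (-19/5)·(row 2/(3/5)).
Updated z-row coefficients: x1: 0, x2: 6, x3: 19/3, x4: -26/3, x5: 0, s1: 0, s2: 8/3.
The most negative is -26/3 in column x4, so x4 would enter next.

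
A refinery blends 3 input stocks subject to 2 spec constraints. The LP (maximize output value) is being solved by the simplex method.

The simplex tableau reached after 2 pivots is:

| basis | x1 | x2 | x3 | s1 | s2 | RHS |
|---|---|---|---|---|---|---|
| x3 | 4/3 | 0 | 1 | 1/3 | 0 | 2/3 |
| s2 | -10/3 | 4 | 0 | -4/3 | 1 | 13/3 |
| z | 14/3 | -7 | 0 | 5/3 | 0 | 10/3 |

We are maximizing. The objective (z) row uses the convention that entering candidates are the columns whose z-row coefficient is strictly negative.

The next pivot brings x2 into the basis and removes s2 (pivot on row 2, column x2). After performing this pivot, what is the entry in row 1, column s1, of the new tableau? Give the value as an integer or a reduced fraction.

Pivot element is row 2, column x2: 4.
Normalize row 2: new (row 2, s1) = (-4/3)/4 = -1/3.
row 1 ← row 1 − 0·(new row 2): 1/3 − 0·(-1/3) = 1/3.

1/3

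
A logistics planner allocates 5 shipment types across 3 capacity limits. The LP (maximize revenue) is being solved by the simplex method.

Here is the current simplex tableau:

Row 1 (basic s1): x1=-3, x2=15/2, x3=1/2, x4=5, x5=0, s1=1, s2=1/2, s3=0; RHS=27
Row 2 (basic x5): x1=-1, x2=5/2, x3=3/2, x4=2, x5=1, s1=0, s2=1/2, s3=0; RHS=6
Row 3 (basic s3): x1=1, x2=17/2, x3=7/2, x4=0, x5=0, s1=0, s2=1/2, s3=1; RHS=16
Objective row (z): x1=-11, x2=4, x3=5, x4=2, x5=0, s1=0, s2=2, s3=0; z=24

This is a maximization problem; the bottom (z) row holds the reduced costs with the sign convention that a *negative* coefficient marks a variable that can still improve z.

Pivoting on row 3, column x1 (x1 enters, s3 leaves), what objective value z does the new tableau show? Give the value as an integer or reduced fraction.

Minimum ratio for x1: 16/1 = 16.
z changes by −(z-row coeff of x1)·ratio = −(-11)·16 = 176.
New z = 24 + 176 = 200.

200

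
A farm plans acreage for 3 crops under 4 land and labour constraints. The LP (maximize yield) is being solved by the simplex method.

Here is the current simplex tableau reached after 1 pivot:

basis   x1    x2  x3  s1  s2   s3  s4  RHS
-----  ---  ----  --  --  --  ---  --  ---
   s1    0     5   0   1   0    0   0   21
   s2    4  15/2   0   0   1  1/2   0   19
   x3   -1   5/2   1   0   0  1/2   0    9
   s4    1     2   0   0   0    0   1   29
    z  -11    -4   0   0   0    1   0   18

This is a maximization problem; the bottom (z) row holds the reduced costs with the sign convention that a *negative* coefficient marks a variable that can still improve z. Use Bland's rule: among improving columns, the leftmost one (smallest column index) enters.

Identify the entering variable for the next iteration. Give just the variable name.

Objective-row coefficients: x1: -11, x2: -4, x3: 0, s1: 0, s2: 0, s3: 1, s4: 0.
Improving columns: x1, x2. Bland's rule picks the smallest column index → x1.

x1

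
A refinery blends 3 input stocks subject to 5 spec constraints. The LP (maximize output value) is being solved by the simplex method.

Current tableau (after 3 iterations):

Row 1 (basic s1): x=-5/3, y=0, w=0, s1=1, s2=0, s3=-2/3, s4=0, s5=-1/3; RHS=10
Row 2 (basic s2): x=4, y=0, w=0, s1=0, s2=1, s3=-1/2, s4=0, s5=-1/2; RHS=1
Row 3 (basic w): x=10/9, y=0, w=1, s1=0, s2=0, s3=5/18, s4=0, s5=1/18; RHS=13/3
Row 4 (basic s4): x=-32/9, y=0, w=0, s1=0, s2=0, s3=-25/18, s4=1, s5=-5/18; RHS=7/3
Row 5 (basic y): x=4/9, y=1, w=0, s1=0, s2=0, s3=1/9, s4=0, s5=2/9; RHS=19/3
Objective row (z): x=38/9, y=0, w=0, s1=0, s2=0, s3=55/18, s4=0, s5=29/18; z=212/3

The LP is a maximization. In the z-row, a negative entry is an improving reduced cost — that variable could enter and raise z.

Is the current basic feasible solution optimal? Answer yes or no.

No objective-row coefficient is strictly negative, so no entering variable exists; the tableau is optimal.

yes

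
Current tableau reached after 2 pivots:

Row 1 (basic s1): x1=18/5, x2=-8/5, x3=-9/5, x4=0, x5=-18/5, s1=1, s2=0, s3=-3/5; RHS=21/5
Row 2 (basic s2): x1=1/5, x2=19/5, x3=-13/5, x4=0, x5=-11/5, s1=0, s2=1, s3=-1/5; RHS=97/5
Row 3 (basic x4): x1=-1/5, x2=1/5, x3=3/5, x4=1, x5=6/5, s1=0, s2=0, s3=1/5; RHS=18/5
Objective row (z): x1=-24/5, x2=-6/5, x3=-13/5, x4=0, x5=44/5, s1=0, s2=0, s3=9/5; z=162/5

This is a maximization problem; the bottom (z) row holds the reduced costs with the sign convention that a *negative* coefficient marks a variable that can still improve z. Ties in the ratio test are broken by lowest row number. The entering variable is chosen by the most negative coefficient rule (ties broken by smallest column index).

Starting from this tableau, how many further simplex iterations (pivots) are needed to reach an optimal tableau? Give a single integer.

pivot: x1 in, s1 out → z = 38
pivot: x3 in, x4 out → z = 229/3
pivot: x2 in, s2 out → z = 191/2
No improving column remains; optimal.

3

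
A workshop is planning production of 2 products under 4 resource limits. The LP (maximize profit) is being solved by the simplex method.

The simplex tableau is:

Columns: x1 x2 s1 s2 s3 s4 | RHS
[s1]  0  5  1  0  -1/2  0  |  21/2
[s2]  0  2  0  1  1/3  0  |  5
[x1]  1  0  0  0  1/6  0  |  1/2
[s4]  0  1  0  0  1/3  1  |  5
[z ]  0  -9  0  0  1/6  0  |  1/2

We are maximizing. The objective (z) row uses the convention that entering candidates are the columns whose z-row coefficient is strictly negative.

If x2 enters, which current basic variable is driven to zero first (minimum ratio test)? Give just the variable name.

s1

Ratios: row 1 (s1): (21/2)/5 = 21/10; row 2 (s2): 5/2 = 5/2; row 3 (x1): entry 0 ≤ 0, skip; row 4 (s4): 5/1 = 5.
Minimum ratio 21/10 is in the s1 row, so s1 leaves.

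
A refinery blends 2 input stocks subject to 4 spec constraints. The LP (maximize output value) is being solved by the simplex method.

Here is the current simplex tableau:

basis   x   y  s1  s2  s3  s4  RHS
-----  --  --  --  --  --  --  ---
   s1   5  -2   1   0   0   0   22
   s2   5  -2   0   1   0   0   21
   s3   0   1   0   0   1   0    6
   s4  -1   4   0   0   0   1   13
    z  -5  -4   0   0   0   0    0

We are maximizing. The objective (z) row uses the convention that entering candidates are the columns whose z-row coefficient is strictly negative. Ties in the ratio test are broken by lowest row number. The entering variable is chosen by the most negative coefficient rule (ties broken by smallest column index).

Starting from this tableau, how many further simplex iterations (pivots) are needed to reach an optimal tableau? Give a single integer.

2

pivot: x in, s2 out → z = 21
pivot: y in, s4 out → z = 149/3
No improving column remains; optimal.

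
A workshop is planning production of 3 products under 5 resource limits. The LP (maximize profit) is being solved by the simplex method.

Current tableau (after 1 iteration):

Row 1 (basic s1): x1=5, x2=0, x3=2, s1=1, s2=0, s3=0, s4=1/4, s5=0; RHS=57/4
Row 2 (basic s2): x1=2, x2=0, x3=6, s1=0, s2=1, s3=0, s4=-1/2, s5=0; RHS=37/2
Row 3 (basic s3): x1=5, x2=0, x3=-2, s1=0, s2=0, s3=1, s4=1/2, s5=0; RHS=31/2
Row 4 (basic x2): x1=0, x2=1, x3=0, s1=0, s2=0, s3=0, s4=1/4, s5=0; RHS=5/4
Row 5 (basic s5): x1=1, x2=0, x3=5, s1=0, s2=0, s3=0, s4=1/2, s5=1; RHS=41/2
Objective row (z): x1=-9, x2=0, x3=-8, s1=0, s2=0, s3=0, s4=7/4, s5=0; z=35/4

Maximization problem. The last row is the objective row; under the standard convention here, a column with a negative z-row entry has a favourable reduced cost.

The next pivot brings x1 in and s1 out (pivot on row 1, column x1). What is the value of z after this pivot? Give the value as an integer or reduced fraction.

172/5

Minimum ratio for x1: (57/4)/5 = 57/20.
z changes by −(z-row coeff of x1)·ratio = −(-9)·(57/20) = 513/20.
New z = 35/4 + (513/20) = 172/5.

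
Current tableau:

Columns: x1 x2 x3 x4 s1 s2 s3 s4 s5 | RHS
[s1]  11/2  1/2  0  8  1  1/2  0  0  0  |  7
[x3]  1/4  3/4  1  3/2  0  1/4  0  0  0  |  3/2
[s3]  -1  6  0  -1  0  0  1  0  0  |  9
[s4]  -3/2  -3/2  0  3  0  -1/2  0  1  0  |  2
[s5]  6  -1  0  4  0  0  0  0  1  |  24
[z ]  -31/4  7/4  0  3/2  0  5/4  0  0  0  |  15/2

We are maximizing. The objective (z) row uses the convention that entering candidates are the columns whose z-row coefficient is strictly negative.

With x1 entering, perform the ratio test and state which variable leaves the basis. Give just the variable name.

Ratios: row 1 (s1): 7/(11/2) = 14/11; row 2 (x3): (3/2)/(1/4) = 6; row 3 (s3): entry -1 ≤ 0, skip; row 4 (s4): entry -3/2 ≤ 0, skip; row 5 (s5): 24/6 = 4.
Minimum ratio 14/11 is in the s1 row, so s1 leaves.

s1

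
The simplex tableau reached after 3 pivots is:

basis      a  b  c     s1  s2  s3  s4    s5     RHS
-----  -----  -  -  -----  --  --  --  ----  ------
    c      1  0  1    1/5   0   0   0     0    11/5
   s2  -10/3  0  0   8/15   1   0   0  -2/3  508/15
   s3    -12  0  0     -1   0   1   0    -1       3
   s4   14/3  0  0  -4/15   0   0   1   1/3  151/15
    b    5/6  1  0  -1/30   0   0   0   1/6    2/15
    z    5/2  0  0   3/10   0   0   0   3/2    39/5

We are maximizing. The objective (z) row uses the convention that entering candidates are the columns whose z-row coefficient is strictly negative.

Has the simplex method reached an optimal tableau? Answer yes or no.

yes

No objective-row coefficient is strictly negative, so no entering variable exists; the tableau is optimal.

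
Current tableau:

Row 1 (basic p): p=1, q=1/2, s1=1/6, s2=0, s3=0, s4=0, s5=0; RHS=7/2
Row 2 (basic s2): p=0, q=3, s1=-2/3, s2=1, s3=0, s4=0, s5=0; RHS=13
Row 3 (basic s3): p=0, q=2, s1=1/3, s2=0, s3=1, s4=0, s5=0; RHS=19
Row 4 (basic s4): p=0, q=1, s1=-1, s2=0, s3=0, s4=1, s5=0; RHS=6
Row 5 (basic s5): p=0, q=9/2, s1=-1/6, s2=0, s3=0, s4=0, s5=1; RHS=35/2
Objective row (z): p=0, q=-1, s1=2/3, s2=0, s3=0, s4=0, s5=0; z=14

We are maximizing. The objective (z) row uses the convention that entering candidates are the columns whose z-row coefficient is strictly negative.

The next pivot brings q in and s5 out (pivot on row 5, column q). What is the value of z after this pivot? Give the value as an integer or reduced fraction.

161/9

Minimum ratio for q: (35/2)/(9/2) = 35/9.
z changes by −(z-row coeff of q)·ratio = −(-1)·(35/9) = 35/9.
New z = 14 + (35/9) = 161/9.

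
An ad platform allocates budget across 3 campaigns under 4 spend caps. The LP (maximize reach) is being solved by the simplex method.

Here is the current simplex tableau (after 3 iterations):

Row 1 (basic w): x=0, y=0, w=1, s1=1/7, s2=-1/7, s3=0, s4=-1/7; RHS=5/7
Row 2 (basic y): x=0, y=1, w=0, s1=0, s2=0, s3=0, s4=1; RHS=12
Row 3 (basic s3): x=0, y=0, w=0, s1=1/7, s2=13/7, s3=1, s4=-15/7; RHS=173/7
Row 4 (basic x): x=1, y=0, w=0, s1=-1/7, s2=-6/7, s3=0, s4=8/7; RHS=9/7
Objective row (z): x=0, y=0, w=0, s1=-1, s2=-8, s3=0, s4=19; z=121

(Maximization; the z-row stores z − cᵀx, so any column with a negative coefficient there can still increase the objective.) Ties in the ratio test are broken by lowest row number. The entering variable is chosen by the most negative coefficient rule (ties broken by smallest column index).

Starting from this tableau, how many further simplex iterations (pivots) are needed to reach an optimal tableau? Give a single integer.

2

pivot: s2 in, s3 out → z = 2957/13
pivot: s1 in, w out → z = 234
No improving column remains; optimal.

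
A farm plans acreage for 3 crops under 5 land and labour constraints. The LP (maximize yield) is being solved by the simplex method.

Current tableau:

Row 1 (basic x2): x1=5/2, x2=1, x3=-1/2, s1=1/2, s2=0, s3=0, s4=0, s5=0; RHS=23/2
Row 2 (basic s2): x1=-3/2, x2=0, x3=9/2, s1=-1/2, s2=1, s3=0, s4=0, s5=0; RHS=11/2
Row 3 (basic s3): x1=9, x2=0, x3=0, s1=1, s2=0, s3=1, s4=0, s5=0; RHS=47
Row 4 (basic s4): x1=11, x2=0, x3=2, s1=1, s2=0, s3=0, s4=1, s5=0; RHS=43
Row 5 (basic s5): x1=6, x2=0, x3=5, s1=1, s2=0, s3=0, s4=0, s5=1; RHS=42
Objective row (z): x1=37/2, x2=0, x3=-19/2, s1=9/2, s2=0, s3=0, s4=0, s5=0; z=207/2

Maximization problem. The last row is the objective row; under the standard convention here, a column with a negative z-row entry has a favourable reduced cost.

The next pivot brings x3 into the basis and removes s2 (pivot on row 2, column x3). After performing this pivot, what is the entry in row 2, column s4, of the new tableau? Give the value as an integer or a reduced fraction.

Pivot element is row 2, column x3: 9/2.
Normalize row 2: new (row 2, s4) = 0/(9/2) = 0.
Row 2 is the pivot row, so the entry is 0.

0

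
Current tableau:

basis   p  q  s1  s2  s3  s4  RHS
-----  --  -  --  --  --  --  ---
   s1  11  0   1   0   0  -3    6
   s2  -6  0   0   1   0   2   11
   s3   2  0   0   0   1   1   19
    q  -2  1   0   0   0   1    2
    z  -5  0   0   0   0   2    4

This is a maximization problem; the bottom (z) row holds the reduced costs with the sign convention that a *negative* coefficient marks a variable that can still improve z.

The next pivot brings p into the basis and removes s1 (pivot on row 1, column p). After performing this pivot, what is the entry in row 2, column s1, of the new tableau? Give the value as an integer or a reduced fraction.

6/11

Pivot element is row 1, column p: 11.
Normalize row 1: new (row 1, s1) = 1/11 = 1/11.
row 2 ← row 2 − (-6)·(new row 1): 0 − (-6)·(1/11) = 6/11.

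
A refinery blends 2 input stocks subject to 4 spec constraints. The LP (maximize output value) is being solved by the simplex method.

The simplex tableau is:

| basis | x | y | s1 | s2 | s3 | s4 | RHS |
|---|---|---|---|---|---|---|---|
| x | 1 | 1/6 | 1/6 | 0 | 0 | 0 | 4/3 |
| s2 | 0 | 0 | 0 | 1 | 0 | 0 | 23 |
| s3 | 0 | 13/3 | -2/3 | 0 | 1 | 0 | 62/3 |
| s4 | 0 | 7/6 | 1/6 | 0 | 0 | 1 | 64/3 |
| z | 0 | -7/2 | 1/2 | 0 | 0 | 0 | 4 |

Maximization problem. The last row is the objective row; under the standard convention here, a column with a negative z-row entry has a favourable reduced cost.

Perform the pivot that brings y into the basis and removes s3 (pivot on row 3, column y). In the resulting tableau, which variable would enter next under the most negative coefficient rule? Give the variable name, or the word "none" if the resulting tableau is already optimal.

Pivot element 13/3. New z-row = old z-row − (-7/2)·(row 3/(13/3)).
Updated z-row coefficients: x: 0, y: 0, s1: -1/26, s2: 0, s3: 21/26, s4: 0.
The most negative is -1/26 in column s1, so s1 would enter next.

s1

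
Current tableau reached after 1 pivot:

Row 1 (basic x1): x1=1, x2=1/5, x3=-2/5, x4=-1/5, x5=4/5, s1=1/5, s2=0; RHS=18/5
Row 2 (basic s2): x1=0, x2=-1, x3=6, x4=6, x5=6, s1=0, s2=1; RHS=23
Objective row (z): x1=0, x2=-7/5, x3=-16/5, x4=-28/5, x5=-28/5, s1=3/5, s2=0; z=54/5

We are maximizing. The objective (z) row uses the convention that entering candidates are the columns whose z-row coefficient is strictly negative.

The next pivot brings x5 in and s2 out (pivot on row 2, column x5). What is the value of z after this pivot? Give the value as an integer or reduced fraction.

Minimum ratio for x5: 23/6 = 23/6.
z changes by −(z-row coeff of x5)·ratio = −(-28/5)·(23/6) = 322/15.
New z = 54/5 + (322/15) = 484/15.

484/15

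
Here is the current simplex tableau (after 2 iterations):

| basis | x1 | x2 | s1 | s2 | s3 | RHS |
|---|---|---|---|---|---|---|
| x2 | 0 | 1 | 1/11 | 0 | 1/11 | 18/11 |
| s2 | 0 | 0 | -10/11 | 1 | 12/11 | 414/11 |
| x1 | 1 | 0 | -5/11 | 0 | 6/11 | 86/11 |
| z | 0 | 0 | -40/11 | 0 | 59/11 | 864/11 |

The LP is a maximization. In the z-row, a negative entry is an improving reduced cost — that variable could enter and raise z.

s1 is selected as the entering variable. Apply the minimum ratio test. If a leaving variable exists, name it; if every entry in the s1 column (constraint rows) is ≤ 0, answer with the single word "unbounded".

x2

Ratios: row 1 (x2): (18/11)/(1/11) = 18; row 2 (s2): entry -10/11 ≤ 0, skip; row 3 (x1): entry -5/11 ≤ 0, skip.
Minimum ratio is in the x2 row, so x2 leaves.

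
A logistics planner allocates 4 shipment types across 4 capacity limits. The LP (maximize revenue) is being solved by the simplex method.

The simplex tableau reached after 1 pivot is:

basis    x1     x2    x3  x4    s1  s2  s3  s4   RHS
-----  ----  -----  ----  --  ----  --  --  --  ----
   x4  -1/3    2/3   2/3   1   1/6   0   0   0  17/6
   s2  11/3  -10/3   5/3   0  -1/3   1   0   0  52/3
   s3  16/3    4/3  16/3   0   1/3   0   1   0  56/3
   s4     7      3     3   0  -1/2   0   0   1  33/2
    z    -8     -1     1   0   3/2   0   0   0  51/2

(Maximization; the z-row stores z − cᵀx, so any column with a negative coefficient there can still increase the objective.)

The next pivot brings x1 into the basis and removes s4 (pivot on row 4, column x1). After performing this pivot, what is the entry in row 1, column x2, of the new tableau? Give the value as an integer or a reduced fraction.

Pivot element is row 4, column x1: 7.
Normalize row 4: new (row 4, x2) = 3/7 = 3/7.
row 1 ← row 1 − (-1/3)·(new row 4): 2/3 − (-1/3)·(3/7) = 17/21.

17/21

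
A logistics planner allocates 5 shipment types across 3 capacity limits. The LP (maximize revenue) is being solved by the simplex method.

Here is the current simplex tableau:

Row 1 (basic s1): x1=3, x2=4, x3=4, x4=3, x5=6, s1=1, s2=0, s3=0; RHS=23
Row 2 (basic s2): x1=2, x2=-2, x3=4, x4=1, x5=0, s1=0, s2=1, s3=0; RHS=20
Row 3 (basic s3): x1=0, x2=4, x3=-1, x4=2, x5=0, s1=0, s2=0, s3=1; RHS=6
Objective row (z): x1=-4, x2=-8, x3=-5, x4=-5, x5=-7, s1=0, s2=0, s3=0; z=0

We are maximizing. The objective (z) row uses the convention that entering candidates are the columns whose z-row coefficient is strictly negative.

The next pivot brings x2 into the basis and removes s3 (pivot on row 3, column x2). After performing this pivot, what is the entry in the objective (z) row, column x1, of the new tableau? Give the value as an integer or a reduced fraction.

-4

Pivot element is row 3, column x2: 4.
Normalize row 3: new (row 3, x1) = 0/4 = 0.
z-row ← z-row − (-8)·(new row 3): -4 − (-8)·0 = -4.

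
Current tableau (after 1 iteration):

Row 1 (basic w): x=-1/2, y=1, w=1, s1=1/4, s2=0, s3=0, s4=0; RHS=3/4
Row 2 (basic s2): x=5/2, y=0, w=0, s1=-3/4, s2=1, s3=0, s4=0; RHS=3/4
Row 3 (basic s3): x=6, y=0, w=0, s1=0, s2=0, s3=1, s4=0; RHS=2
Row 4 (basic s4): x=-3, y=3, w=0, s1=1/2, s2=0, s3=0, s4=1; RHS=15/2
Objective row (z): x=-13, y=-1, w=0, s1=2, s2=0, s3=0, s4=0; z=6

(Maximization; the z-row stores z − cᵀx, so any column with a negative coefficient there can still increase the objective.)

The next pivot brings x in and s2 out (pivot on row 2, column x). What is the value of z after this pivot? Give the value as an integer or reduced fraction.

Minimum ratio for x: (3/4)/(5/2) = 3/10.
z changes by −(z-row coeff of x)·ratio = −(-13)·(3/10) = 39/10.
New z = 6 + (39/10) = 99/10.

99/10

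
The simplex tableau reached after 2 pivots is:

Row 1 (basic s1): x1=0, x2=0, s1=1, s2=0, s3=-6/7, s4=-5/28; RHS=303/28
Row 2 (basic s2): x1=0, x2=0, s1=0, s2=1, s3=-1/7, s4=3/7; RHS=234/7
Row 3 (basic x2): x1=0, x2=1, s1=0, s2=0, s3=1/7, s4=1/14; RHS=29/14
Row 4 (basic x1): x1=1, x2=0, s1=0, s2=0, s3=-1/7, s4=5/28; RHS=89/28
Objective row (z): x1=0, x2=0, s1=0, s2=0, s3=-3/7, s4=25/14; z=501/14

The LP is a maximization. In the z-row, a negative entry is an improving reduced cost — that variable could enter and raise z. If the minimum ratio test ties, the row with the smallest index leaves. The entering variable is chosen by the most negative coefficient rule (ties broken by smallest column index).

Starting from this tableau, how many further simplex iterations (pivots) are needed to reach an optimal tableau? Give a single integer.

1

pivot: s3 in, x2 out → z = 42
No improving column remains; optimal.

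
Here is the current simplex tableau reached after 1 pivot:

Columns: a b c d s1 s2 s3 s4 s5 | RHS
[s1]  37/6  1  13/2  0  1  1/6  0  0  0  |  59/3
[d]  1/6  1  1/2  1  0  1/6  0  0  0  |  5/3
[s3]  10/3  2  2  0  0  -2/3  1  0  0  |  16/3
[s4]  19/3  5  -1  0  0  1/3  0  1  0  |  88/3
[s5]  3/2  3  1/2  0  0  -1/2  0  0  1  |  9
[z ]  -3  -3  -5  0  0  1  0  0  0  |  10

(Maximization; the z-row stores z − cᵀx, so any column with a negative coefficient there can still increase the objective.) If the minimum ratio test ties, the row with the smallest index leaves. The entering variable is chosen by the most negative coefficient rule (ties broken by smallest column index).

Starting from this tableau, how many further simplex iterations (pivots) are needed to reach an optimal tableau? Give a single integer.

pivot: c in, s3 out → z = 70/3
pivot: s2 in, s1 out → z = 24
No improving column remains; optimal.

2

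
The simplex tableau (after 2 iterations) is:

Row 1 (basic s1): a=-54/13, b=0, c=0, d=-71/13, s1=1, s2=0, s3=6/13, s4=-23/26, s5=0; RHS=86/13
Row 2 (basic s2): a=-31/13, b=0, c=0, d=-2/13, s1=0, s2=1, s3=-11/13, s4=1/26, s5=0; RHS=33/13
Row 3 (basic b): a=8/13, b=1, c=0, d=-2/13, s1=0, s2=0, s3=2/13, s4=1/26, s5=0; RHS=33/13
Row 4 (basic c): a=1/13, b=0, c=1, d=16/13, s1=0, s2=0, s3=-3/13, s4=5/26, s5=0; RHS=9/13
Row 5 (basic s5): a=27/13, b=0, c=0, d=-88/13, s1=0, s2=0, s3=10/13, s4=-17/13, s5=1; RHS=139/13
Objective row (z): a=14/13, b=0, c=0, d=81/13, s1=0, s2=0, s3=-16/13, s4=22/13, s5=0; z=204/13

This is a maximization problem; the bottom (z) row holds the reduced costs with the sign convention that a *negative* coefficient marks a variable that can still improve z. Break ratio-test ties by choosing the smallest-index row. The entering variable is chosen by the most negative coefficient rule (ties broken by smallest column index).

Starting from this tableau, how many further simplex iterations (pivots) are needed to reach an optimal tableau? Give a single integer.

2

pivot: s3 in, s5 out → z = 164/5
pivot: d in, b out → z = 103/3
No improving column remains; optimal.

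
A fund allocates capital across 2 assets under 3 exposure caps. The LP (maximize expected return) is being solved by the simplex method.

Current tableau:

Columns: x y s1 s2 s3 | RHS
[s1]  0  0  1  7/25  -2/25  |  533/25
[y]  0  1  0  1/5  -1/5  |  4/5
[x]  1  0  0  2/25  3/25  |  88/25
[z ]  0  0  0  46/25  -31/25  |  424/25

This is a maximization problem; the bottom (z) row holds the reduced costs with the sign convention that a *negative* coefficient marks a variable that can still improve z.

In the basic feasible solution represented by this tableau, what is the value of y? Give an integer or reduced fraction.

y is basic (row 2); its value is the RHS of that row: 4/5.

4/5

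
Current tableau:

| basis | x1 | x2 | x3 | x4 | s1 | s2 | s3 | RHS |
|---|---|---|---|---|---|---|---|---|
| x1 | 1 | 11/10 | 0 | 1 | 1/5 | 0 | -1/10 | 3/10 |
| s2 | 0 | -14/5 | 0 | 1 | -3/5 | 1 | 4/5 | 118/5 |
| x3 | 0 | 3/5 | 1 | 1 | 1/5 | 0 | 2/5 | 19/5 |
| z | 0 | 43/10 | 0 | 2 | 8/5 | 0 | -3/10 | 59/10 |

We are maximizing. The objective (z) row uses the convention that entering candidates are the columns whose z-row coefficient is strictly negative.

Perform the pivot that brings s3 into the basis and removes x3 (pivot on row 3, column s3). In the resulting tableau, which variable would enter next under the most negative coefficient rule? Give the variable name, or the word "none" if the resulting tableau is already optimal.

none

Pivot element 2/5. New z-row = old z-row − (-3/10)·(row 3/(2/5)).
Updated z-row coefficients: x1: 0, x2: 19/4, x3: 3/4, x4: 11/4, s1: 7/4, s2: 0, s3: 0.
No coefficient is strictly negative; the tableau after this pivot is optimal.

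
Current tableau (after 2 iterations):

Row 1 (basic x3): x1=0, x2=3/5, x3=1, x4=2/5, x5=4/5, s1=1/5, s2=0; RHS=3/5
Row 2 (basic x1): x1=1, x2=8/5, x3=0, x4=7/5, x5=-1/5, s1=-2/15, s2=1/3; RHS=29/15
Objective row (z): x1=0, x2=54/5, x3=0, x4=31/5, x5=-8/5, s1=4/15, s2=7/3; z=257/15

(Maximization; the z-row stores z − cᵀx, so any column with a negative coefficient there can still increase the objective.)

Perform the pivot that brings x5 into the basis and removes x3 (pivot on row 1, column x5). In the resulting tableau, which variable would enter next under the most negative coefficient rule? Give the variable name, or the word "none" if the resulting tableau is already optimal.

none

Pivot element 4/5. New z-row = old z-row − (-8/5)·(row 1/(4/5)).
Updated z-row coefficients: x1: 0, x2: 12, x3: 2, x4: 7, x5: 0, s1: 2/3, s2: 7/3.
No coefficient is strictly negative; the tableau after this pivot is optimal.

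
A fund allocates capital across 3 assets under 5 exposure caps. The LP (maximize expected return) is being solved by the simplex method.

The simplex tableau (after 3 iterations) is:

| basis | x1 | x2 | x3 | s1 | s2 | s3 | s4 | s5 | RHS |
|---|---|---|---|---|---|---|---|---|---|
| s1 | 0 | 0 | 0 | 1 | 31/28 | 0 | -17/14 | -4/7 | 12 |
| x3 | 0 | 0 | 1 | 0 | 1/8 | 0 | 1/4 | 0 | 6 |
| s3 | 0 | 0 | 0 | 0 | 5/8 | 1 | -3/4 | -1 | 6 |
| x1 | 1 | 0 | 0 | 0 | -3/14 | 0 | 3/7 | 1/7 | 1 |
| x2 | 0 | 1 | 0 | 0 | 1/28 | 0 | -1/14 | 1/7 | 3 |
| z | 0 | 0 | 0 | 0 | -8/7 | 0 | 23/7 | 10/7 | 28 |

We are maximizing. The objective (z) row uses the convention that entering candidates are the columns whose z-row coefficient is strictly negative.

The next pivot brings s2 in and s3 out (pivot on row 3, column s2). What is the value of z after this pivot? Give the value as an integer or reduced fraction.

1364/35

Minimum ratio for s2: 6/(5/8) = 48/5.
z changes by −(z-row coeff of s2)·ratio = −(-8/7)·(48/5) = 384/35.
New z = 28 + (384/35) = 1364/35.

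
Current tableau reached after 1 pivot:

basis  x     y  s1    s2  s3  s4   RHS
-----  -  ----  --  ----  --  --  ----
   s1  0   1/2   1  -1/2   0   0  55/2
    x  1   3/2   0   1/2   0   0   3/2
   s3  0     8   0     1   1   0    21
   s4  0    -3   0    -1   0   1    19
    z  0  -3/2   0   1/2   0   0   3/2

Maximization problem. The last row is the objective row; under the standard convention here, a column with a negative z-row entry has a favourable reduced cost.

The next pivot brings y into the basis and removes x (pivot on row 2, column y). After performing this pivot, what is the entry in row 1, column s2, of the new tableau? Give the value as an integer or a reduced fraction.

Pivot element is row 2, column y: 3/2.
Normalize row 2: new (row 2, s2) = (1/2)/(3/2) = 1/3.
row 1 ← row 1 − (1/2)·(new row 2): -1/2 − (1/2)·(1/3) = -2/3.

-2/3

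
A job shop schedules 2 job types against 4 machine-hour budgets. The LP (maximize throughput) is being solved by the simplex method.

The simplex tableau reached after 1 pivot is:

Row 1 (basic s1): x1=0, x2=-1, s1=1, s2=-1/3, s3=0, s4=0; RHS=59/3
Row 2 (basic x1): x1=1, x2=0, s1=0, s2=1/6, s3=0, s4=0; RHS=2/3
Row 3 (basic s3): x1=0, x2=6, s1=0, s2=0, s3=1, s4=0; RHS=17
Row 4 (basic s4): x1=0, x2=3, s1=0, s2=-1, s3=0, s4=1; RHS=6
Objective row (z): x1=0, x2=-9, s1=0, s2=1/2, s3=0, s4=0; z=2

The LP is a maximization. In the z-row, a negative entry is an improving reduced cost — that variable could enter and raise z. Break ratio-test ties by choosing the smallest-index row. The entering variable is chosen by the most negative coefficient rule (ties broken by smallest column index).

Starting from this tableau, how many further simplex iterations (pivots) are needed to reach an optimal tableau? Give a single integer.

2

pivot: x2 in, s4 out → z = 20
pivot: s2 in, s3 out → z = 105/4
No improving column remains; optimal.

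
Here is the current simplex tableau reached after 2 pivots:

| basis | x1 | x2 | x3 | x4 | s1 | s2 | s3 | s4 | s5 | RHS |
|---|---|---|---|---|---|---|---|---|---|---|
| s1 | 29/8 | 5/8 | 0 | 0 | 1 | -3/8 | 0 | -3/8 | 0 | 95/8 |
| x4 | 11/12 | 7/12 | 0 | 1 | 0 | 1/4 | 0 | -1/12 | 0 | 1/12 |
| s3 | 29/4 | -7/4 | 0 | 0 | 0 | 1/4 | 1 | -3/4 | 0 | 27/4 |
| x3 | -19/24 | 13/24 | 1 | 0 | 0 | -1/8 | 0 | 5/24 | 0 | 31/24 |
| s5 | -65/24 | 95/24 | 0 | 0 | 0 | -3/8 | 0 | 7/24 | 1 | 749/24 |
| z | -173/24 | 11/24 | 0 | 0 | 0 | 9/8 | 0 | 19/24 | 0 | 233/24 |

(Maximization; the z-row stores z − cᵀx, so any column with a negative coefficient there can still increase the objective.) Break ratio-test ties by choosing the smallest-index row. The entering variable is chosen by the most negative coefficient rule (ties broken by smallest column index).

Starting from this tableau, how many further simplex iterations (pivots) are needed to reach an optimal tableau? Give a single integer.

pivot: x1 in, x4 out → z = 114/11
No improving column remains; optimal.

1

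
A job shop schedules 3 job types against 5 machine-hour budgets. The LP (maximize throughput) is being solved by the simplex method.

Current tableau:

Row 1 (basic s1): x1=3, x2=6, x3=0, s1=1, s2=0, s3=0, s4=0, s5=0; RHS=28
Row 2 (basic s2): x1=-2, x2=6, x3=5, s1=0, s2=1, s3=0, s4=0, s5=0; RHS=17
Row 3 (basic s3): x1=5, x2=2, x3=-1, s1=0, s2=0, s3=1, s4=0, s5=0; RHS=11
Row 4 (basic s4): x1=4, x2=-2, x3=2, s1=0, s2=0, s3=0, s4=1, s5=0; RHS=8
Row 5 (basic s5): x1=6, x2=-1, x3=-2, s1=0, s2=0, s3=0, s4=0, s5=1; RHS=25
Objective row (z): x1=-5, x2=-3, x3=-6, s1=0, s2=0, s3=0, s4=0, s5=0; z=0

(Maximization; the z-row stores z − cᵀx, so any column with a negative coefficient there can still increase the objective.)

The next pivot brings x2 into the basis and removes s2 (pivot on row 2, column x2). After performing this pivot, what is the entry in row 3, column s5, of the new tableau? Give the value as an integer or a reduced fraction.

0

Pivot element is row 2, column x2: 6.
Normalize row 2: new (row 2, s5) = 0/6 = 0.
row 3 ← row 3 − 2·(new row 2): 0 − 2·0 = 0.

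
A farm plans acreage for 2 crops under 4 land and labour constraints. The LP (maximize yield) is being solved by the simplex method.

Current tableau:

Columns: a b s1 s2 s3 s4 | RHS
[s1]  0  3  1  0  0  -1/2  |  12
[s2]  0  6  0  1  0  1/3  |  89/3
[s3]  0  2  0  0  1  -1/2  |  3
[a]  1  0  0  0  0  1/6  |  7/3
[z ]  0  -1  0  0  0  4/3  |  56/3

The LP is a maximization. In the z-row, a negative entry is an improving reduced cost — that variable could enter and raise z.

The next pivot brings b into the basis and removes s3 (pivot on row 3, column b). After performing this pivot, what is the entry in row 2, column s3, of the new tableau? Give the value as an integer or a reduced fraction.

Pivot element is row 3, column b: 2.
Normalize row 3: new (row 3, s3) = 1/2 = 1/2.
row 2 ← row 2 − 6·(new row 3): 0 − 6·(1/2) = -3.

-3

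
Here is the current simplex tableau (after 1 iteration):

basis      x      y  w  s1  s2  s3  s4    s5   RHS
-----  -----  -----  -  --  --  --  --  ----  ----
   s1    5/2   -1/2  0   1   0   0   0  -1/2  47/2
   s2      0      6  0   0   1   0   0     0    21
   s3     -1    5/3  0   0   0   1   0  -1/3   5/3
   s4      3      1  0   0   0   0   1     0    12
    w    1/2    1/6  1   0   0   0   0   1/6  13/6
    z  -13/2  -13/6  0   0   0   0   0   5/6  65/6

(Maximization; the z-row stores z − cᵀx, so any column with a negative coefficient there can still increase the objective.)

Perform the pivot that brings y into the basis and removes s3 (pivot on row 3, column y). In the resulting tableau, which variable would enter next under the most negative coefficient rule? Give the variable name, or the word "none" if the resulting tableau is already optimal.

x

Pivot element 5/3. New z-row = old z-row − (-13/6)·(row 3/(5/3)).
Updated z-row coefficients: x: -39/5, y: 0, w: 0, s1: 0, s2: 0, s3: 13/10, s4: 0, s5: 2/5.
The most negative is -39/5 in column x, so x would enter next.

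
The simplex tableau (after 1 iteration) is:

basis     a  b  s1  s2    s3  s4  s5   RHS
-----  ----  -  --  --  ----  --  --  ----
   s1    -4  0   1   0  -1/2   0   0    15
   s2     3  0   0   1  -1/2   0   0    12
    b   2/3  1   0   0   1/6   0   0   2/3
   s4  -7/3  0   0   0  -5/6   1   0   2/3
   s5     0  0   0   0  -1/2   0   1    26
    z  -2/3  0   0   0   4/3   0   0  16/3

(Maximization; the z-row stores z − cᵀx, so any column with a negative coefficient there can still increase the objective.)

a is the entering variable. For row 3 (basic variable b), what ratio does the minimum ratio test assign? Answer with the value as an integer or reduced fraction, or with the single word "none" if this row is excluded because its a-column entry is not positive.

Ratio = RHS / (a entry) = (2/3) / (2/3) = 1.

1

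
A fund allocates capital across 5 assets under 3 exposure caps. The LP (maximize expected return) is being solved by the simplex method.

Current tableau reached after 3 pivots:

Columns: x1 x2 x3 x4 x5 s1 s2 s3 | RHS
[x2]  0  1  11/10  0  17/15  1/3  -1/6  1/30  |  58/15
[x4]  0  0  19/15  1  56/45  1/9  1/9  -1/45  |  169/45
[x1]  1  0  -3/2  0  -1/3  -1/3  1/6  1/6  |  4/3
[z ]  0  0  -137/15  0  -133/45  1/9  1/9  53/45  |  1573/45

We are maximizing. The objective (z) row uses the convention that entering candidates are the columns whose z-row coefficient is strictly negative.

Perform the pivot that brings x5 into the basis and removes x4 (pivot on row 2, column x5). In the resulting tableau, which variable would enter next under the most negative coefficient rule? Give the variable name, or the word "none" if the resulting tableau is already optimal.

x3

Pivot element 56/45. New z-row = old z-row − (-133/45)·(row 2/(56/45)).
Updated z-row coefficients: x1: 0, x2: 0, x3: -49/8, x4: 19/8, x5: 0, s1: 3/8, s2: 3/8, s3: 9/8.
The most negative is -49/8 in column x3, so x3 would enter next.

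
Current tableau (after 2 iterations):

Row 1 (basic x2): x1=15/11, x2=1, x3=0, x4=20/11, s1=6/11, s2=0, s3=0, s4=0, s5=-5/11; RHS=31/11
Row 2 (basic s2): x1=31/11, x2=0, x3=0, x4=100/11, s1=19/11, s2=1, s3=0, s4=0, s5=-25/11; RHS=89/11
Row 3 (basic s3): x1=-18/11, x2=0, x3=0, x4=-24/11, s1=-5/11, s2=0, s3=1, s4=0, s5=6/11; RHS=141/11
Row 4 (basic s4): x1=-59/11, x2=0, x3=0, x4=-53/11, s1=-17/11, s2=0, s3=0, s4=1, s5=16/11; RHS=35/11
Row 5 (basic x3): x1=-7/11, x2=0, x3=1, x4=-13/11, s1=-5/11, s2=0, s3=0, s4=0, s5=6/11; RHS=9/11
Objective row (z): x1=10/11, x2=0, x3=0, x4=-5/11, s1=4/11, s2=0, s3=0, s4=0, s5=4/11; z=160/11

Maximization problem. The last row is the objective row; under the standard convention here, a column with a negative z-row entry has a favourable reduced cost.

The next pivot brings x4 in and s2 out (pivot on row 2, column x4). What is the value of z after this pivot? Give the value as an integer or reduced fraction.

Minimum ratio for x4: (89/11)/(100/11) = 89/100.
z changes by −(z-row coeff of x4)·ratio = −(-5/11)·(89/100) = 89/220.
New z = 160/11 + (89/220) = 299/20.

299/20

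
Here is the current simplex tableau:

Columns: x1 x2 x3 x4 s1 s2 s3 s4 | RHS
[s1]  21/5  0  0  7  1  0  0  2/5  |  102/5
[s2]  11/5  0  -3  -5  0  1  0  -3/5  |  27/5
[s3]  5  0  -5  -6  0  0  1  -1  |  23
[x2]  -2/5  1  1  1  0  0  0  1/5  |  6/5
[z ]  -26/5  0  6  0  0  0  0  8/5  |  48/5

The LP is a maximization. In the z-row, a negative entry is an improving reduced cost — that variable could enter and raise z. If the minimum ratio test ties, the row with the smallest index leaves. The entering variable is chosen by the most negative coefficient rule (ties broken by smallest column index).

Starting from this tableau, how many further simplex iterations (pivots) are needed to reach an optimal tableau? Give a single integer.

2

pivot: x1 in, s2 out → z = 246/11
pivot: x4 in, s1 out → z = 207/7
No improving column remains; optimal.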